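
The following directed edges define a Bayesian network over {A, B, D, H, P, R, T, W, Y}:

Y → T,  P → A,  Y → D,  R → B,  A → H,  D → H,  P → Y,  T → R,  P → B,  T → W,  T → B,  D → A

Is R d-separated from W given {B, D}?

No — R and W are not d-separated given {B, D}.

Enumerating the 5 paths from R to W and testing each for blocking by {B, D}:
  1. R ← T → W — T:fork[open] ⇒ active
  2. R → B ← T → W — B:collider[open]; T:fork[open] ⇒ active
  3. R → B ← P → Y → T → W — B:collider[open]; P:fork[open]; Y:chain[open]; T:chain[open] ⇒ active
  4. R → B ← P → A ← D ← Y → T → W — B:collider[open]; P:fork[open]; A:collider[blocks]; D:chain[blocks]; Y:fork[open]; T:chain[open] ⇒ blocked
  5. R → B ← P → A → H ← D ← Y → T → W — B:collider[open]; P:fork[open]; A:chain[open]; H:collider[blocks]; D:chain[blocks]; Y:fork[open]; T:chain[open] ⇒ blocked
Since the path R ← T → W is active, R and W are not d-separated given {B, D}.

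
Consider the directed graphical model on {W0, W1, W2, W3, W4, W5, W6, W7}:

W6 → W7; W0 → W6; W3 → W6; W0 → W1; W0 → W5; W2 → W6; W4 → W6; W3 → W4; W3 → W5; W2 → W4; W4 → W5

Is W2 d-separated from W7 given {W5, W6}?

6 paths connect W2 and W7; each must be blocked for d-separation to hold:
  1. W2 → W6 → W7 — W6:chain[blocks] ⇒ blocked
  2. W2 → W4 → W5 ← W3 → W6 → W7 — W4:chain[open]; W5:collider[open]; W3:fork[open]; W6:chain[blocks] ⇒ blocked
  3. W2 → W4 → W5 ← W0 → W6 → W7 — W4:chain[open]; W5:collider[open]; W0:fork[open]; W6:chain[blocks] ⇒ blocked
  4. W2 → W4 ← W3 → W5 ← W0 → W6 → W7 — W4:collider[open]; W3:fork[open]; W5:collider[open]; W0:fork[open]; W6:chain[blocks] ⇒ blocked
  5. W2 → W4 ← W3 → W6 → W7 — W4:collider[open]; W3:fork[open]; W6:chain[blocks] ⇒ blocked
  6. W2 → W4 → W6 → W7 — W4:chain[open]; W6:chain[blocks] ⇒ blocked
All paths are blocked; W2 ⊥ W7 | {W5, W6} holds.

Yes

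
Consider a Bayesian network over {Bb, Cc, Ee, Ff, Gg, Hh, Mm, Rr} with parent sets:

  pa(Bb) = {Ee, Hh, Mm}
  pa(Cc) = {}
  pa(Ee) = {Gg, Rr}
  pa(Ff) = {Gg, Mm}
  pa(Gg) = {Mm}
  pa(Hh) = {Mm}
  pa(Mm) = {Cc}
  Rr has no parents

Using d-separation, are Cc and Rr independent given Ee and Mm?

Yes

Enumerating the 4 paths from Cc to Rr and testing each for blocking by {Ee, Mm}:
Path 1: Cc → Mm → Ff ← Gg → Ee ← Rr
  Mm is a chain here and Mm is conditioned on, so the path is blocked at Mm.
Path 2: Cc → Mm → Gg → Ee ← Rr
  Mm is a chain here and Mm is conditioned on, so the path is blocked at Mm.
Path 3: Cc → Mm → Hh → Bb ← Ee ← Rr
  Mm is a chain here and Mm is conditioned on, so the path is blocked at Mm.
Path 4: Cc → Mm → Bb ← Ee ← Rr
  Mm is a chain here and Mm is conditioned on, so the path is blocked at Mm.
Every path is blocked, so Cc and Rr are d-separated given {Ee, Mm}.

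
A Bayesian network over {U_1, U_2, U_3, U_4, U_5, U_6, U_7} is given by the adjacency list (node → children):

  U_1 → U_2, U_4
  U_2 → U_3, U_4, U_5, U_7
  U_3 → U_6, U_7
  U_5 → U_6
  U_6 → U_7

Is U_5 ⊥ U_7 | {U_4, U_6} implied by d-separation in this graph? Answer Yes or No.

No — U_5 and U_7 are not d-separated given {U_4, U_6}.

6 paths connect U_5 and U_7; each must be blocked for d-separation to hold:
Path 1: U_5 ← U_2 → U_7
  U_2 is a fork and U_2 is not conditioned on — no node blocks this path, so it is active.
Path 2: U_5 ← U_2 → U_3 → U_6 → U_7
  U_6 is a chain here and U_6 is conditioned on, so the path is blocked at U_6.
Path 3: U_5 ← U_2 → U_3 → U_7
  U_2 is a fork and U_2 is not conditioned on; U_3 is a chain and U_3 is not conditioned on — no node blocks this path, so it is active.
Path 4: U_5 → U_6 → U_7
  U_6 is a chain here and U_6 is conditioned on, so the path is blocked at U_6.
Path 5: U_5 → U_6 ← U_3 ← U_2 → U_7
  U_6 is a collider and U_6 is conditioned on, which opens it; U_3 is a chain and U_3 is not conditioned on; U_2 is a fork and U_2 is not conditioned on — no node blocks this path, so it is active.
Path 6: U_5 → U_6 ← U_3 → U_7
  U_6 is a collider and U_6 is conditioned on, which opens it; U_3 is a fork and U_3 is not conditioned on — no node blocks this path, so it is active.
Since the path U_5 ← U_2 → U_7 is active, U_5 and U_7 are not d-separated given {U_4, U_6}.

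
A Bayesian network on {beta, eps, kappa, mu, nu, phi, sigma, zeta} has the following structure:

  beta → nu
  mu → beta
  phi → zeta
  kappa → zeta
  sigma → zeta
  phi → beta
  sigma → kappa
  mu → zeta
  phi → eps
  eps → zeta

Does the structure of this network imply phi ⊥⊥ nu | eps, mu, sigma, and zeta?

There are 3 undirected paths between phi and nu; checking each against the conditioning set {eps, mu, sigma, zeta}:
  1. phi → eps → zeta ← mu → beta → nu — eps:chain[blocks]; zeta:collider[open]; mu:fork[blocks]; beta:chain[open] ⇒ blocked
  2. phi → beta → nu — beta:chain[open] ⇒ active
  3. phi → zeta ← mu → beta → nu — zeta:collider[open]; mu:fork[blocks]; beta:chain[open] ⇒ blocked
At least one path is unblocked, so d-separation fails.

No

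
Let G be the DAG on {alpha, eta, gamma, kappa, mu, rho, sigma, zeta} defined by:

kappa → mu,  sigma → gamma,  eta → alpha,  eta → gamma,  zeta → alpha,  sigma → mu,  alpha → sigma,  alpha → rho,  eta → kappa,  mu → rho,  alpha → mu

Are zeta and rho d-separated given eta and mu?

No — zeta and rho are not d-separated given {eta, mu}.

We examine all 6 paths between zeta and rho:
Path 1: zeta → alpha → rho
  alpha is a chain and alpha is not conditioned on — no node blocks this path, so it is active.
Path 2: zeta → alpha → sigma → mu → rho
  mu is a chain here and mu is conditioned on, so the path is blocked at mu.
Path 3: zeta → alpha → sigma → gamma ← eta → kappa → mu → rho
  gamma is a collider here and neither gamma nor any of its descendants is conditioned on, so the collider stays closed — the path is blocked at gamma.
Path 4: zeta → alpha → mu → rho
  mu is a chain here and mu is conditioned on, so the path is blocked at mu.
Path 5: zeta → alpha ← eta → gamma ← sigma → mu → rho
  eta is a fork here and eta is conditioned on, so the path is blocked at eta.
Path 6: zeta → alpha ← eta → kappa → mu → rho
  eta is a fork here and eta is conditioned on, so the path is blocked at eta.
At least one path is unblocked, so d-separation fails.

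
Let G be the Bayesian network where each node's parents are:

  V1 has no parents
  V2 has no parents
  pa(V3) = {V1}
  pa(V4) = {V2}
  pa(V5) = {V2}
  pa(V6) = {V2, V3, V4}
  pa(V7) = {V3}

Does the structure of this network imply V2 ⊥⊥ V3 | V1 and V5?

Yes

2 paths connect V2 and V3; each must be blocked for d-separation to hold:
Path 1: V2 → V4 → V6 ← V3
  V6 is a collider here and neither V6 nor any of its descendants is conditioned on, so the collider stays closed — the path is blocked at V6.
Path 2: V2 → V6 ← V3
  V6 is a collider here and neither V6 nor any of its descendants is conditioned on, so the collider stays closed — the path is blocked at V6.
All paths are blocked; V2 ⊥ V3 | {V1, V5} holds.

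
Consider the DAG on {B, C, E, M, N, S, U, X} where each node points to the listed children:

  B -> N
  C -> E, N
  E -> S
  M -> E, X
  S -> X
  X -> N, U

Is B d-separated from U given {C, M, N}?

3 paths connect B and U; each must be blocked for d-separation to hold:
Path 1: B → N ← X → U
  N is a collider and N is conditioned on, which opens it; X is a fork and X is not conditioned on — no node blocks this path, so it is active.
Path 2: B → N ← C → E → S → X → U
  C is a fork here and C is conditioned on, so the path is blocked at C.
Path 3: B → N ← C → E ← M → X → U
  C is a fork here and C is conditioned on, so the path is blocked at C.
Because an active path exists, B and U are not d-separated.

No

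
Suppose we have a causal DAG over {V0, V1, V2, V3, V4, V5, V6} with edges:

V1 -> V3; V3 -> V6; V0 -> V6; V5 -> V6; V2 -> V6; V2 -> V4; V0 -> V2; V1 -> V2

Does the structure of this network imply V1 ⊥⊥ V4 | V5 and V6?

There are 3 undirected paths between V1 and V4; checking each against the conditioning set {V5, V6}:
  1. V1 → V3 → V6 ← V0 → V2 → V4 — V3:chain[open]; V6:collider[open]; V0:fork[open]; V2:chain[open] ⇒ active
  2. V1 → V3 → V6 ← V2 → V4 — V3:chain[open]; V6:collider[open]; V2:fork[open] ⇒ active
  3. V1 → V2 → V4 — V2:chain[open] ⇒ active
Because an active path exists, V1 and V4 are not d-separated.

No — V1 and V4 are not d-separated given {V5, V6}.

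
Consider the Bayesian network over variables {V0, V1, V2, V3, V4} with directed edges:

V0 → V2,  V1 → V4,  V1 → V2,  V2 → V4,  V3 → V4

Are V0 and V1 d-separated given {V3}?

We examine all 2 paths between V0 and V1:
Path 1: V0 → V2 ← V1
  V2 is a collider here and neither V2 nor any of its descendants is conditioned on, so the collider stays closed — the path is blocked at V2.
Path 2: V0 → V2 → V4 ← V1
  V4 is a collider here and neither V4 nor any of its descendants is conditioned on, so the collider stays closed — the path is blocked at V4.
Every path is blocked, so V0 and V1 are d-separated given {V3}.

Yes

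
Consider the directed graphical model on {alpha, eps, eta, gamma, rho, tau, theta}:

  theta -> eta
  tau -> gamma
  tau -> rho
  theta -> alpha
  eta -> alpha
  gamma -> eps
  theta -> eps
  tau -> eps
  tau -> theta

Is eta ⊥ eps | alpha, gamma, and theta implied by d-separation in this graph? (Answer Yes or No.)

Yes

Enumerating the 6 paths from eta to eps and testing each for blocking by {alpha, gamma, theta}:
Path 1: eta → alpha ← theta → eps
  theta is a fork here and theta is conditioned on, so the path is blocked at theta.
Path 2: eta → alpha ← theta ← tau → eps
  theta is a chain here and theta is conditioned on, so the path is blocked at theta.
Path 3: eta → alpha ← theta ← tau → gamma → eps
  theta is a chain here and theta is conditioned on, so the path is blocked at theta.
Path 4: eta ← theta → eps
  theta is a fork here and theta is conditioned on, so the path is blocked at theta.
Path 5: eta ← theta ← tau → eps
  theta is a chain here and theta is conditioned on, so the path is blocked at theta.
Path 6: eta ← theta ← tau → gamma → eps
  theta is a chain here and theta is conditioned on, so the path is blocked at theta.
Every path is blocked, so eta and eps are d-separated given {alpha, gamma, theta}.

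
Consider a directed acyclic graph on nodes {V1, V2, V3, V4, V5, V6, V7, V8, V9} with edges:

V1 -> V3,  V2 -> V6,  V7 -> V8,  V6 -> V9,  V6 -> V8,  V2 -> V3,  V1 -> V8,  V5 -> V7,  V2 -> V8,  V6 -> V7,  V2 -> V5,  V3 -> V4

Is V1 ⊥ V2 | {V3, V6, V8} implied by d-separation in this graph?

There are 6 undirected paths between V1 and V2; checking each against the conditioning set {V3, V6, V8}:
Path 1: V1 → V8 ← V2
  V8 is a collider and V8 is conditioned on, which opens it — no node blocks this path, so it is active.
Path 2: V1 → V8 ← V6 ← V2
  V6 is a chain here and V6 is conditioned on, so the path is blocked at V6.
Path 3: V1 → V8 ← V6 → V7 ← V5 ← V2
  V6 is a fork here and V6 is conditioned on, so the path is blocked at V6.
Path 4: V1 → V8 ← V7 ← V6 ← V2
  V6 is a chain here and V6 is conditioned on, so the path is blocked at V6.
Path 5: V1 → V8 ← V7 ← V5 ← V2
  V8 is a collider and V8 is conditioned on, which opens it; V7 is a chain and V7 is not conditioned on; V5 is a chain and V5 is not conditioned on — no node blocks this path, so it is active.
Path 6: V1 → V3 ← V2
  V3 is a collider and V3 is conditioned on, which opens it — no node blocks this path, so it is active.
Because an active path exists, V1 and V2 are not d-separated.

No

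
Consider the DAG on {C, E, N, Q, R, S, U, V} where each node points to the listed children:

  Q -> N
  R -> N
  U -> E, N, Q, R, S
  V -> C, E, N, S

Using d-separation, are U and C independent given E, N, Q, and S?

No

5 paths connect U and C; each must be blocked for d-separation to hold:
Path 1: U → E ← V → C
  E is a collider and E is conditioned on, which opens it; V is a fork and V is not conditioned on — no node blocks this path, so it is active.
Path 2: U → R → N ← V → C
  R is a chain and R is not conditioned on; N is a collider and N is conditioned on, which opens it; V is a fork and V is not conditioned on — no node blocks this path, so it is active.
Path 3: U → Q → N ← V → C
  Q is a chain here and Q is conditioned on, so the path is blocked at Q.
Path 4: U → N ← V → C
  N is a collider and N is conditioned on, which opens it; V is a fork and V is not conditioned on — no node blocks this path, so it is active.
Path 5: U → S ← V → C
  S is a collider and S is conditioned on, which opens it; V is a fork and V is not conditioned on — no node blocks this path, so it is active.
At least one path is unblocked, so d-separation fails.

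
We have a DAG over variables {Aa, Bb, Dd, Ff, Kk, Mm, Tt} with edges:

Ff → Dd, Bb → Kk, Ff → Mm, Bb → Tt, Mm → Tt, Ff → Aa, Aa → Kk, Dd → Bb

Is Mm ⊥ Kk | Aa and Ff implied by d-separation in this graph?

Enumerating the 4 paths from Mm to Kk and testing each for blocking by {Aa, Ff}:
  1. Mm ← Ff → Aa → Kk — Ff:fork[blocks]; Aa:chain[blocks] ⇒ blocked
  2. Mm ← Ff → Dd → Bb → Kk — Ff:fork[blocks]; Dd:chain[open]; Bb:chain[open] ⇒ blocked
  3. Mm → Tt ← Bb ← Dd ← Ff → Aa → Kk — Tt:collider[blocks]; Bb:chain[open]; Dd:chain[open]; Ff:fork[blocks]; Aa:chain[blocks] ⇒ blocked
  4. Mm → Tt ← Bb → Kk — Tt:collider[blocks]; Bb:fork[open] ⇒ blocked
Since every path is blocked, d-separation holds.

Yes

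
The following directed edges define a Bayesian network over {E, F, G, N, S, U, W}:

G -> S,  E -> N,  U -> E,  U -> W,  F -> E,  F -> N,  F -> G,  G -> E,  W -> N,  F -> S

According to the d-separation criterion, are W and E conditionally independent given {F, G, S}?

5 paths connect W and E; each must be blocked for d-separation to hold:
Path 1: W → N ← E
  N is a collider here and neither N nor any of its descendants is conditioned on, so the collider stays closed — the path is blocked at N.
Path 2: W → N ← F → S ← G → E
  N is a collider here and neither N nor any of its descendants is conditioned on, so the collider stays closed — the path is blocked at N.
Path 3: W → N ← F → G → E
  N is a collider here and neither N nor any of its descendants is conditioned on, so the collider stays closed — the path is blocked at N.
Path 4: W → N ← F → E
  N is a collider here and neither N nor any of its descendants is conditioned on, so the collider stays closed — the path is blocked at N.
Path 5: W ← U → E
  U is a fork and U is not conditioned on — no node blocks this path, so it is active.
At least one path is unblocked, so d-separation fails.

No — W and E are not d-separated given {F, G, S}.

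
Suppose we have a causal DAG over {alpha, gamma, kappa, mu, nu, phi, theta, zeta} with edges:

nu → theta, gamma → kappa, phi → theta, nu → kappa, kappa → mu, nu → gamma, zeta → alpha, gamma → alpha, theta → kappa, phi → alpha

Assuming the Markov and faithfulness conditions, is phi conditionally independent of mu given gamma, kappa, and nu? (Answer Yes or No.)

Yes — phi and mu are d-separated given {gamma, kappa, nu}.

Enumerating the 6 paths from phi to mu and testing each for blocking by {gamma, kappa, nu}:
  1. phi → alpha ← gamma ← nu → kappa → mu — alpha:collider[blocks]; gamma:chain[blocks]; nu:fork[blocks]; kappa:chain[blocks] ⇒ blocked
  2. phi → alpha ← gamma ← nu → theta → kappa → mu — alpha:collider[blocks]; gamma:chain[blocks]; nu:fork[blocks]; theta:chain[open]; kappa:chain[blocks] ⇒ blocked
  3. phi → alpha ← gamma → kappa → mu — alpha:collider[blocks]; gamma:fork[blocks]; kappa:chain[blocks] ⇒ blocked
  4. phi → theta ← nu → kappa → mu — theta:collider[open]; nu:fork[blocks]; kappa:chain[blocks] ⇒ blocked
  5. phi → theta ← nu → gamma → kappa → mu — theta:collider[open]; nu:fork[blocks]; gamma:chain[blocks]; kappa:chain[blocks] ⇒ blocked
  6. phi → theta → kappa → mu — theta:chain[open]; kappa:chain[blocks] ⇒ blocked
All paths are blocked; phi ⊥ mu | {gamma, kappa, nu} holds.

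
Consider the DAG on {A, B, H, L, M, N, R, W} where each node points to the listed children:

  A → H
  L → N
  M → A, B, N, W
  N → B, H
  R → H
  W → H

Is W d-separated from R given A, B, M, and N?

Enumerating the 4 paths from W to R and testing each for blocking by {A, B, M, N}:
  1. W → H ← R — H:collider[blocks] ⇒ blocked
  2. W ← M → A → H ← R — M:fork[blocks]; A:chain[blocks]; H:collider[blocks] ⇒ blocked
  3. W ← M → N → H ← R — M:fork[blocks]; N:chain[blocks]; H:collider[blocks] ⇒ blocked
  4. W ← M → B ← N → H ← R — M:fork[blocks]; B:collider[open]; N:fork[blocks]; H:collider[blocks] ⇒ blocked
Every path is blocked, so W and R are d-separated given {A, B, M, N}.

Yes — W and R are d-separated given {A, B, M, N}.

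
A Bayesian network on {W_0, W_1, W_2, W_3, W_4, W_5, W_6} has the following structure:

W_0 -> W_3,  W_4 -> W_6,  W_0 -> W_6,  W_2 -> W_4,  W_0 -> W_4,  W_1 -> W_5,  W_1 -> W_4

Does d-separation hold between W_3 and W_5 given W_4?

2 paths connect W_3 and W_5; each must be blocked for d-separation to hold:
Path 1: W_3 ← W_0 → W_6 ← W_4 ← W_1 → W_5
  W_6 is a collider here and neither W_6 nor any of its descendants is conditioned on, so the collider stays closed — the path is blocked at W_6.
Path 2: W_3 ← W_0 → W_4 ← W_1 → W_5
  W_0 is a fork and W_0 is not conditioned on; W_4 is a collider and W_4 is conditioned on, which opens it; W_1 is a fork and W_1 is not conditioned on — no node blocks this path, so it is active.
Because an active path exists, W_3 and W_5 are not d-separated.

No — W_3 and W_5 are not d-separated given {W_4}.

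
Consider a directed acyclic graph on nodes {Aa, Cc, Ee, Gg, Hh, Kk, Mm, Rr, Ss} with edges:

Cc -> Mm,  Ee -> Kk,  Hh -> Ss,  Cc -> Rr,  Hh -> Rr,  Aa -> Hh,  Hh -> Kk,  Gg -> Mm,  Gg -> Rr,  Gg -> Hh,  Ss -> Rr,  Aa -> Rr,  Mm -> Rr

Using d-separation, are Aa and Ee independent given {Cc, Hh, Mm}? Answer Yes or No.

6 paths connect Aa and Ee; each must be blocked for d-separation to hold:
  1. Aa → Rr ← Ss ← Hh → Kk ← Ee — Rr:collider[blocks]; Ss:chain[open]; Hh:fork[blocks]; Kk:collider[blocks] ⇒ blocked
  2. Aa → Rr ← Cc → Mm ← Gg → Hh → Kk ← Ee — Rr:collider[blocks]; Cc:fork[blocks]; Mm:collider[open]; Gg:fork[open]; Hh:chain[blocks]; Kk:collider[blocks] ⇒ blocked
  3. Aa → Rr ← Gg → Hh → Kk ← Ee — Rr:collider[blocks]; Gg:fork[open]; Hh:chain[blocks]; Kk:collider[blocks] ⇒ blocked
  4. Aa → Rr ← Mm ← Gg → Hh → Kk ← Ee — Rr:collider[blocks]; Mm:chain[blocks]; Gg:fork[open]; Hh:chain[blocks]; Kk:collider[blocks] ⇒ blocked
  5. Aa → Rr ← Hh → Kk ← Ee — Rr:collider[blocks]; Hh:fork[blocks]; Kk:collider[blocks] ⇒ blocked
  6. Aa → Hh → Kk ← Ee — Hh:chain[blocks]; Kk:collider[blocks] ⇒ blocked
Since every path is blocked, d-separation holds.

Yes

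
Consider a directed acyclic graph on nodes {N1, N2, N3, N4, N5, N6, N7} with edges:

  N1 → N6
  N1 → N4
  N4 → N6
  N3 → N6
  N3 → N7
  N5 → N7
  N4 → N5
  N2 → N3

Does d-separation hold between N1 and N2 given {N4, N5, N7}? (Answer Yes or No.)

We examine all 4 paths between N1 and N2:
Path 1: N1 → N4 → N5 → N7 ← N3 ← N2
  N4 is a chain here and N4 is conditioned on, so the path is blocked at N4.
Path 2: N1 → N4 → N6 ← N3 ← N2
  N4 is a chain here and N4 is conditioned on, so the path is blocked at N4.
Path 3: N1 → N6 ← N4 → N5 → N7 ← N3 ← N2
  N6 is a collider here and neither N6 nor any of its descendants is conditioned on, so the collider stays closed — the path is blocked at N6.
Path 4: N1 → N6 ← N3 ← N2
  N6 is a collider here and neither N6 nor any of its descendants is conditioned on, so the collider stays closed — the path is blocked at N6.
All paths are blocked; N1 ⊥ N2 | {N4, N5, N7} holds.

Yes — N1 and N2 are d-separated given {N4, N5, N7}.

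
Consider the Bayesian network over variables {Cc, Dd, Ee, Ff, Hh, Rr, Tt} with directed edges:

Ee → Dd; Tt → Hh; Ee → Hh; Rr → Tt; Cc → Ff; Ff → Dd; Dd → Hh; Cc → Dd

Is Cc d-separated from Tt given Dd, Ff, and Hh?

No

Enumerating the 4 paths from Cc to Tt and testing each for blocking by {Dd, Ff, Hh}:
Path 1: Cc → Ff → Dd ← Ee → Hh ← Tt
  Ff is a chain here and Ff is conditioned on, so the path is blocked at Ff.
Path 2: Cc → Ff → Dd → Hh ← Tt
  Ff is a chain here and Ff is conditioned on, so the path is blocked at Ff.
Path 3: Cc → Dd ← Ee → Hh ← Tt
  Dd is a collider and Dd is conditioned on, which opens it; Ee is a fork and Ee is not conditioned on; Hh is a collider and Hh is conditioned on, which opens it — no node blocks this path, so it is active.
Path 4: Cc → Dd → Hh ← Tt
  Dd is a chain here and Dd is conditioned on, so the path is blocked at Dd.
At least one path is unblocked, so d-separation fails.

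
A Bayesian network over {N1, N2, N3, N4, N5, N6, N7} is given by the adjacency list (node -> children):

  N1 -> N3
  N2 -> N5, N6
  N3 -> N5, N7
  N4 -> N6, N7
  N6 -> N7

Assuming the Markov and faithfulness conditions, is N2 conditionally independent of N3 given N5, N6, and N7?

Enumerating the 3 paths from N2 to N3 and testing each for blocking by {N5, N6, N7}:
Path 1: N2 → N5 ← N3
  N5 is a collider and N5 is conditioned on, which opens it — no node blocks this path, so it is active.
Path 2: N2 → N6 → N7 ← N3
  N6 is a chain here and N6 is conditioned on, so the path is blocked at N6.
Path 3: N2 → N6 ← N4 → N7 ← N3
  N6 is a collider and N6 is conditioned on, which opens it; N4 is a fork and N4 is not conditioned on; N7 is a collider and N7 is conditioned on, which opens it — no node blocks this path, so it is active.
At least one path is unblocked, so d-separation fails.

No — N2 and N3 are not d-separated given {N5, N6, N7}.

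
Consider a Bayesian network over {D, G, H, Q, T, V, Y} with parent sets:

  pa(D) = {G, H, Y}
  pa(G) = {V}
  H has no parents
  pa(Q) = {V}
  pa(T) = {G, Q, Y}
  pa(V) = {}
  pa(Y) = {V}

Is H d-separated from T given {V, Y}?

We examine all 6 paths between H and T:
Path 1: H → D ← G ← V → Y → T
  D is a collider here and neither D nor any of its descendants is conditioned on, so the collider stays closed — the path is blocked at D.
Path 2: H → D ← G ← V → Q → T
  D is a collider here and neither D nor any of its descendants is conditioned on, so the collider stays closed — the path is blocked at D.
Path 3: H → D ← G → T
  D is a collider here and neither D nor any of its descendants is conditioned on, so the collider stays closed — the path is blocked at D.
Path 4: H → D ← Y ← V → G → T
  D is a collider here and neither D nor any of its descendants is conditioned on, so the collider stays closed — the path is blocked at D.
Path 5: H → D ← Y ← V → Q → T
  D is a collider here and neither D nor any of its descendants is conditioned on, so the collider stays closed — the path is blocked at D.
Path 6: H → D ← Y → T
  D is a collider here and neither D nor any of its descendants is conditioned on, so the collider stays closed — the path is blocked at D.
All paths are blocked; H ⊥ T | {V, Y} holds.

Yes — H and T are d-separated given {V, Y}.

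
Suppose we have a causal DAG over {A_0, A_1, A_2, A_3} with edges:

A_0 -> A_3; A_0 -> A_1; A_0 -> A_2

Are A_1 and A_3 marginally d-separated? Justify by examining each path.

No

Only one path connects A_1 and A_3:
Path 1: A_1 ← A_0 → A_3
  A_0 is a fork and A_0 is not conditioned on — no node blocks this path, so it is active.
Because an active path exists, A_1 and A_3 are not d-separated.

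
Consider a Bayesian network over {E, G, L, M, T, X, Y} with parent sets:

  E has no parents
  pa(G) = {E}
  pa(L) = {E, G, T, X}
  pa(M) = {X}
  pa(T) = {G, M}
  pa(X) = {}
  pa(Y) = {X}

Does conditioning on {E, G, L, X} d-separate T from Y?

Yes

4 paths connect T and Y; each must be blocked for d-separation to hold:
  1. T ← G → L ← X → Y — G:fork[blocks]; L:collider[open]; X:fork[blocks] ⇒ blocked
  2. T ← G ← E → L ← X → Y — G:chain[blocks]; E:fork[blocks]; L:collider[open]; X:fork[blocks] ⇒ blocked
  3. T → L ← X → Y — L:collider[open]; X:fork[blocks] ⇒ blocked
  4. T ← M ← X → Y — M:chain[open]; X:fork[blocks] ⇒ blocked
Every path is blocked, so T and Y are d-separated given {E, G, L, X}.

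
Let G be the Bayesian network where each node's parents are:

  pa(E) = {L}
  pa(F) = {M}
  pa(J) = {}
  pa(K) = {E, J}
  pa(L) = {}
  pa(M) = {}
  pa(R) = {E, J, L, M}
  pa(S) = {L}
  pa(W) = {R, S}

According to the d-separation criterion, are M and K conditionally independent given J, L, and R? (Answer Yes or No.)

Enumerating the 4 paths from M to K and testing each for blocking by {J, L, R}:
Path 1: M → R ← J → K
  J is a fork here and J is conditioned on, so the path is blocked at J.
Path 2: M → R → W ← S ← L → E → K
  R is a chain here and R is conditioned on, so the path is blocked at R.
Path 3: M → R ← E → K
  R is a collider and R is conditioned on, which opens it; E is a fork and E is not conditioned on — no node blocks this path, so it is active.
Path 4: M → R ← L → E → K
  L is a fork here and L is conditioned on, so the path is blocked at L.
Since the path M → R ← E → K is active, M and K are not d-separated given {J, L, R}.

No — M and K are not d-separated given {J, L, R}.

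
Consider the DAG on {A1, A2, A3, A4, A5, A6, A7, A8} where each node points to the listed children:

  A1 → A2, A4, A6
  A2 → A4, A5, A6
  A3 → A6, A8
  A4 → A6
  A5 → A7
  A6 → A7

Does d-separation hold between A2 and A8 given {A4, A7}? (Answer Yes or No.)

No

Enumerating the 6 paths from A2 to A8 and testing each for blocking by {A4, A7}:
  1. A2 → A4 ← A1 → A6 ← A3 → A8 — A4:collider[open]; A1:fork[open]; A6:collider[open]; A3:fork[open] ⇒ active
  2. A2 → A4 → A6 ← A3 → A8 — A4:chain[blocks]; A6:collider[open]; A3:fork[open] ⇒ blocked
  3. A2 → A5 → A7 ← A6 ← A3 → A8 — A5:chain[open]; A7:collider[open]; A6:chain[open]; A3:fork[open] ⇒ active
  4. A2 ← A1 → A4 → A6 ← A3 → A8 — A1:fork[open]; A4:chain[blocks]; A6:collider[open]; A3:fork[open] ⇒ blocked
  5. A2 ← A1 → A6 ← A3 → A8 — A1:fork[open]; A6:collider[open]; A3:fork[open] ⇒ active
  6. A2 → A6 ← A3 → A8 — A6:collider[open]; A3:fork[open] ⇒ active
At least one path is unblocked, so d-separation fails.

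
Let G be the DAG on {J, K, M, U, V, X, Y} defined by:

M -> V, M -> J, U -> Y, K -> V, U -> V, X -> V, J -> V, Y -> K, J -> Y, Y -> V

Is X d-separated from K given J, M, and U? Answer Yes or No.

Enumerating the 5 paths from X to K and testing each for blocking by {J, M, U}:
Path 1: X → V ← J → Y → K
  V is a collider here and neither V nor any of its descendants is conditioned on, so the collider stays closed — the path is blocked at V.
Path 2: X → V ← M → J → Y → K
  V is a collider here and neither V nor any of its descendants is conditioned on, so the collider stays closed — the path is blocked at V.
Path 3: X → V ← Y → K
  V is a collider here and neither V nor any of its descendants is conditioned on, so the collider stays closed — the path is blocked at V.
Path 4: X → V ← U → Y → K
  V is a collider here and neither V nor any of its descendants is conditioned on, so the collider stays closed — the path is blocked at V.
Path 5: X → V ← K
  V is a collider here and neither V nor any of its descendants is conditioned on, so the collider stays closed — the path is blocked at V.
Every path is blocked, so X and K are d-separated given {J, M, U}.

Yes — X and K are d-separated given {J, M, U}.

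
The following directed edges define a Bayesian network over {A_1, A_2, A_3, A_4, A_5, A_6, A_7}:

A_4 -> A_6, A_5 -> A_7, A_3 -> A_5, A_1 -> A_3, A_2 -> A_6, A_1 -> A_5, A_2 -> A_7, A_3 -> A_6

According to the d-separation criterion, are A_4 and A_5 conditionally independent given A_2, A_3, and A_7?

Yes

There are 3 undirected paths between A_4 and A_5; checking each against the conditioning set {A_2, A_3, A_7}:
  1. A_4 → A_6 ← A_3 ← A_1 → A_5 — A_6:collider[blocks]; A_3:chain[blocks]; A_1:fork[open] ⇒ blocked
  2. A_4 → A_6 ← A_3 → A_5 — A_6:collider[blocks]; A_3:fork[blocks] ⇒ blocked
  3. A_4 → A_6 ← A_2 → A_7 ← A_5 — A_6:collider[blocks]; A_2:fork[blocks]; A_7:collider[open] ⇒ blocked
Every path is blocked, so A_4 and A_5 are d-separated given {A_2, A_3, A_7}.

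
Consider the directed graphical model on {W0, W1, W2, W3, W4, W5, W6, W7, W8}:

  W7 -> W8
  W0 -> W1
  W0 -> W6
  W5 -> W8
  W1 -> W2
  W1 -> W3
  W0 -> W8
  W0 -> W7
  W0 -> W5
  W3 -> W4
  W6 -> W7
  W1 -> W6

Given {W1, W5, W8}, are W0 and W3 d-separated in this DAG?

Enumerating the 5 paths from W0 to W3 and testing each for blocking by {W1, W5, W8}:
  1. W0 → W6 ← W1 → W3 — W6:collider[open]; W1:fork[blocks] ⇒ blocked
  2. W0 → W7 ← W6 ← W1 → W3 — W7:collider[open]; W6:chain[open]; W1:fork[blocks] ⇒ blocked
  3. W0 → W8 ← W7 ← W6 ← W1 → W3 — W8:collider[open]; W7:chain[open]; W6:chain[open]; W1:fork[blocks] ⇒ blocked
  4. W0 → W1 → W3 — W1:chain[blocks] ⇒ blocked
  5. W0 → W5 → W8 ← W7 ← W6 ← W1 → W3 — W5:chain[blocks]; W8:collider[open]; W7:chain[open]; W6:chain[open]; W1:fork[blocks] ⇒ blocked
Since every path is blocked, d-separation holds.

Yes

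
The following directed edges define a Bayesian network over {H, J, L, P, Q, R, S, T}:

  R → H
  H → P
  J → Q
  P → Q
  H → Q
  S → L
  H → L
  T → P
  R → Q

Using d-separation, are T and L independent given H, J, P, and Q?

Yes

We examine all 3 paths between T and L:
  1. T → P → Q ← H → L — P:chain[blocks]; Q:collider[open]; H:fork[blocks] ⇒ blocked
  2. T → P → Q ← R → H → L — P:chain[blocks]; Q:collider[open]; R:fork[open]; H:chain[blocks] ⇒ blocked
  3. T → P ← H → L — P:collider[open]; H:fork[blocks] ⇒ blocked
Every path is blocked, so T and L are d-separated given {H, J, P, Q}.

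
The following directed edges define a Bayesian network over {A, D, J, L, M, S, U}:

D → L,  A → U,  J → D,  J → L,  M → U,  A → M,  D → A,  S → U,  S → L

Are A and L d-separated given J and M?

No — A and L are not d-separated given {J, M}.

4 paths connect A and L; each must be blocked for d-separation to hold:
  1. A → U ← S → L — U:collider[blocks]; S:fork[open] ⇒ blocked
  2. A ← D ← J → L — D:chain[open]; J:fork[blocks] ⇒ blocked
  3. A ← D → L — D:fork[open] ⇒ active
  4. A → M → U ← S → L — M:chain[blocks]; U:collider[blocks]; S:fork[open] ⇒ blocked
Because an active path exists, A and L are not d-separated.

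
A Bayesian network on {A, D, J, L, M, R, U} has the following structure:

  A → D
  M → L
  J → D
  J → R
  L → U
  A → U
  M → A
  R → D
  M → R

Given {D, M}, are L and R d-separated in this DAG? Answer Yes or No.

Yes — L and R are d-separated given {D, M}.

6 paths connect L and R; each must be blocked for d-separation to hold:
  1. L ← M → R — M:fork[blocks] ⇒ blocked
  2. L ← M → A → D ← R — M:fork[blocks]; A:chain[open]; D:collider[open] ⇒ blocked
  3. L ← M → A → D ← J → R — M:fork[blocks]; A:chain[open]; D:collider[open]; J:fork[open] ⇒ blocked
  4. L → U ← A → D ← R — U:collider[blocks]; A:fork[open]; D:collider[open] ⇒ blocked
  5. L → U ← A → D ← J → R — U:collider[blocks]; A:fork[open]; D:collider[open]; J:fork[open] ⇒ blocked
  6. L → U ← A ← M → R — U:collider[blocks]; A:chain[open]; M:fork[blocks] ⇒ blocked
Every path is blocked, so L and R are d-separated given {D, M}.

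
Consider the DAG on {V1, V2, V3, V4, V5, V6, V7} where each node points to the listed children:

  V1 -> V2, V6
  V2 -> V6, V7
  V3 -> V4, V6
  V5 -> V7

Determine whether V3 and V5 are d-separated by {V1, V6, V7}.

No

2 paths connect V3 and V5; each must be blocked for d-separation to hold:
Path 1: V3 → V6 ← V2 → V7 ← V5
  V6 is a collider and V6 is conditioned on, which opens it; V2 is a fork and V2 is not conditioned on; V7 is a collider and V7 is conditioned on, which opens it — no node blocks this path, so it is active.
Path 2: V3 → V6 ← V1 → V2 → V7 ← V5
  V1 is a fork here and V1 is conditioned on, so the path is blocked at V1.
Since the path V3 → V6 ← V2 → V7 ← V5 is active, V3 and V5 are not d-separated given {V1, V6, V7}.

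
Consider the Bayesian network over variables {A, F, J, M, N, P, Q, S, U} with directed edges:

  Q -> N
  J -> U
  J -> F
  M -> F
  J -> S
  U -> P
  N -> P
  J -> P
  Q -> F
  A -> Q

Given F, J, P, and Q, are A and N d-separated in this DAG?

Yes — A and N are d-separated given {F, J, P, Q}.

We examine all 3 paths between A and N:
Path 1: A → Q → F ← J → P ← N
  Q is a chain here and Q is conditioned on, so the path is blocked at Q.
Path 2: A → Q → F ← J → U → P ← N
  Q is a chain here and Q is conditioned on, so the path is blocked at Q.
Path 3: A → Q → N
  Q is a chain here and Q is conditioned on, so the path is blocked at Q.
Since every path is blocked, d-separation holds.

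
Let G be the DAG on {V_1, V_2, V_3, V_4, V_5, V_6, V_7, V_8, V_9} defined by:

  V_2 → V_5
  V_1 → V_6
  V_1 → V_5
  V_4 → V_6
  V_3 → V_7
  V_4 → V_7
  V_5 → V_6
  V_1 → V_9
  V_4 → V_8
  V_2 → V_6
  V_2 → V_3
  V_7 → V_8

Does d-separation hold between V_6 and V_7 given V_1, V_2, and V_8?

5 paths connect V_6 and V_7; each must be blocked for d-separation to hold:
  1. V_6 ← V_5 ← V_2 → V_3 → V_7 — V_5:chain[open]; V_2:fork[blocks]; V_3:chain[open] ⇒ blocked
  2. V_6 ← V_1 → V_5 ← V_2 → V_3 → V_7 — V_1:fork[blocks]; V_5:collider[blocks]; V_2:fork[blocks]; V_3:chain[open] ⇒ blocked
  3. V_6 ← V_4 → V_8 ← V_7 — V_4:fork[open]; V_8:collider[open] ⇒ active
  4. V_6 ← V_4 → V_7 — V_4:fork[open] ⇒ active
  5. V_6 ← V_2 → V_3 → V_7 — V_2:fork[blocks]; V_3:chain[open] ⇒ blocked
Because an active path exists, V_6 and V_7 are not d-separated.

No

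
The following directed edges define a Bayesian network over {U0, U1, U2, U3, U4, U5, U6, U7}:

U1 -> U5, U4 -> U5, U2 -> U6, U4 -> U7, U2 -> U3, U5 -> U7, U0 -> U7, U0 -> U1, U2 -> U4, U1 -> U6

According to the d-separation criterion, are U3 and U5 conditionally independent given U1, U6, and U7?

We examine all 6 paths between U3 and U5:
Path 1: U3 ← U2 → U6 ← U1 → U5
  U1 is a fork here and U1 is conditioned on, so the path is blocked at U1.
Path 2: U3 ← U2 → U6 ← U1 ← U0 → U7 ← U5
  U1 is a chain here and U1 is conditioned on, so the path is blocked at U1.
Path 3: U3 ← U2 → U6 ← U1 ← U0 → U7 ← U4 → U5
  U1 is a chain here and U1 is conditioned on, so the path is blocked at U1.
Path 4: U3 ← U2 → U4 → U7 ← U5
  U2 is a fork and U2 is not conditioned on; U4 is a chain and U4 is not conditioned on; U7 is a collider and U7 is conditioned on, which opens it — no node blocks this path, so it is active.
Path 5: U3 ← U2 → U4 → U7 ← U0 → U1 → U5
  U1 is a chain here and U1 is conditioned on, so the path is blocked at U1.
Path 6: U3 ← U2 → U4 → U5
  U2 is a fork and U2 is not conditioned on; U4 is a chain and U4 is not conditioned on — no node blocks this path, so it is active.
At least one path is unblocked, so d-separation fails.

No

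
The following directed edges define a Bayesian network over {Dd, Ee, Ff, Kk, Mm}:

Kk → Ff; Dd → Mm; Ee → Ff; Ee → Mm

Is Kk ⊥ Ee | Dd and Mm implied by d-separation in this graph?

Yes

The only undirected path from Kk to Ee is:
  1. Kk → Ff ← Ee — Ff:collider[blocks] ⇒ blocked
Every path is blocked, so Kk and Ee are d-separated given {Dd, Mm}.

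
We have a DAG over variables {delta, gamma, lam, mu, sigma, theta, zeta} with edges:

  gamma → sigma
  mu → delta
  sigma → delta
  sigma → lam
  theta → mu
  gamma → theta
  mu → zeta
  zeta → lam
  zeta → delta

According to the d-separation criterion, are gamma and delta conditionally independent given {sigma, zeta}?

There are 6 undirected paths between gamma and delta; checking each against the conditioning set {sigma, zeta}:
Path 1: gamma → theta → mu → delta
  theta is a chain and theta is not conditioned on; mu is a chain and mu is not conditioned on — no node blocks this path, so it is active.
Path 2: gamma → theta → mu → zeta → delta
  zeta is a chain here and zeta is conditioned on, so the path is blocked at zeta.
Path 3: gamma → theta → mu → zeta → lam ← sigma → delta
  zeta is a chain here and zeta is conditioned on, so the path is blocked at zeta.
Path 4: gamma → sigma → delta
  sigma is a chain here and sigma is conditioned on, so the path is blocked at sigma.
Path 5: gamma → sigma → lam ← zeta ← mu → delta
  sigma is a chain here and sigma is conditioned on, so the path is blocked at sigma.
Path 6: gamma → sigma → lam ← zeta → delta
  sigma is a chain here and sigma is conditioned on, so the path is blocked at sigma.
Since the path gamma → theta → mu → delta is active, gamma and delta are not d-separated given {sigma, zeta}.

No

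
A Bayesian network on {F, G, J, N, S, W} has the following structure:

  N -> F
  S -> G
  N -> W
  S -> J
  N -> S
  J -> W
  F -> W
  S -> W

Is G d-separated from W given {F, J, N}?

No — G and W are not d-separated given {F, J, N}.

There are 4 undirected paths between G and W; checking each against the conditioning set {F, J, N}:
  1. G ← S ← N → W — S:chain[open]; N:fork[blocks] ⇒ blocked
  2. G ← S ← N → F → W — S:chain[open]; N:fork[blocks]; F:chain[blocks] ⇒ blocked
  3. G ← S → W — S:fork[open] ⇒ active
  4. G ← S → J → W — S:fork[open]; J:chain[blocks] ⇒ blocked
Because an active path exists, G and W are not d-separated.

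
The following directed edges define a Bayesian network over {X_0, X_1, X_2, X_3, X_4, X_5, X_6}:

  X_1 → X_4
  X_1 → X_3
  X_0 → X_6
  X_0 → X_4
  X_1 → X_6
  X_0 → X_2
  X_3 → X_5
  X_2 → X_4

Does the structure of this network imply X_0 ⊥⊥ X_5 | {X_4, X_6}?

No

There are 3 undirected paths between X_0 and X_5; checking each against the conditioning set {X_4, X_6}:
Path 1: X_0 → X_2 → X_4 ← X_1 → X_3 → X_5
  X_2 is a chain and X_2 is not conditioned on; X_4 is a collider and X_4 is conditioned on, which opens it; X_1 is a fork and X_1 is not conditioned on; X_3 is a chain and X_3 is not conditioned on — no node blocks this path, so it is active.
Path 2: X_0 → X_4 ← X_1 → X_3 → X_5
  X_4 is a collider and X_4 is conditioned on, which opens it; X_1 is a fork and X_1 is not conditioned on; X_3 is a chain and X_3 is not conditioned on — no node blocks this path, so it is active.
Path 3: X_0 → X_6 ← X_1 → X_3 → X_5
  X_6 is a collider and X_6 is conditioned on, which opens it; X_1 is a fork and X_1 is not conditioned on; X_3 is a chain and X_3 is not conditioned on — no node blocks this path, so it is active.
Since the path X_0 → X_2 → X_4 ← X_1 → X_3 → X_5 is active, X_0 and X_5 are not d-separated given {X_4, X_6}.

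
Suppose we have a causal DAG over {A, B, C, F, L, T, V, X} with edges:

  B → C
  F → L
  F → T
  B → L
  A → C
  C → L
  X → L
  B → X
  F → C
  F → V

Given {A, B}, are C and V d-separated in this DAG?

No

Enumerating the 4 paths from C to V and testing each for blocking by {A, B}:
Path 1: C ← B → X → L ← F → V
  B is a fork here and B is conditioned on, so the path is blocked at B.
Path 2: C ← B → L ← F → V
  B is a fork here and B is conditioned on, so the path is blocked at B.
Path 3: C ← F → V
  F is a fork and F is not conditioned on — no node blocks this path, so it is active.
Path 4: C → L ← F → V
  L is a collider here and neither L nor any of its descendants is conditioned on, so the collider stays closed — the path is blocked at L.
Since the path C ← F → V is active, C and V are not d-separated given {A, B}.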